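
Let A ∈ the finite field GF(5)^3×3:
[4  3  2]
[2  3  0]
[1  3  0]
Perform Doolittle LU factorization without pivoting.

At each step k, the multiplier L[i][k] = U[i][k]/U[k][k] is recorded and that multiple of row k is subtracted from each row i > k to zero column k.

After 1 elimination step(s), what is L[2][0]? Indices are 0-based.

L[2][0] = 4

[col 0] pivot 4
  R1 -= 3*R0 → (0, 4, 4)  (L[1][0] := 3)
  R2 -= 4*R0 → (0, 1, 2)  (L[2][0] := 4)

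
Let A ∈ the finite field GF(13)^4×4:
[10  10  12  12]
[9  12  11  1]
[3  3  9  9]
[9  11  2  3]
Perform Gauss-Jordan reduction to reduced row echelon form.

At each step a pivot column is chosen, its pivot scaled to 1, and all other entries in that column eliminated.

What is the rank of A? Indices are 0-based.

[1] R0 /= 10  ⇒  (1, 1, 9, 9)
     R1 -= 9·R0  ⇒  (0, 3, 8, 11)
     R2 -= 3·R0  ⇒  (0, 0, 8, 8)
     R3 -= 9·R0  ⇒  (0, 2, 12, 0)
[2] R1 /= 3  ⇒  (0, 1, 7, 8)
     R0 -= 1·R1  ⇒  (1, 0, 2, 1)
     R3 -= 2·R1  ⇒  (0, 0, 11, 10)
[3] R2 /= 8  ⇒  (0, 0, 1, 1)
     R0 -= 2·R2  ⇒  (1, 0, 0, 12)
     R1 -= 7·R2  ⇒  (0, 1, 0, 1)
     R3 -= 11·R2  ⇒  (0, 0, 0, 12)
[4] R3 /= 12  ⇒  (0, 0, 0, 1)
     R0 -= 12·R3  ⇒  (1, 0, 0, 0)
     R1 -= 1·R3  ⇒  (0, 1, 0, 0)
     R2 -= 1·R3  ⇒  (0, 0, 1, 0)

rank = 4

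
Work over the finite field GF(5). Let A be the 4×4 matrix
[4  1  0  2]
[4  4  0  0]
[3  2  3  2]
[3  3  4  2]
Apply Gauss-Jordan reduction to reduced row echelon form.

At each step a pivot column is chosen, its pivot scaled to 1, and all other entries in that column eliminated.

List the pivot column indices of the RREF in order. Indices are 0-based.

pivot columns: 0, 1, 2, 3

step 1: normalize row 0 (÷4) = (1, 4, 0, 3)
  row 1: subtract 4×row0 = (0, 3, 0, 3)
  row 2: subtract 3×row0 = (0, 0, 3, 3)
  row 3: subtract 3×row0 = (0, 1, 4, 3)
step 2: normalize row 1 (÷3) = (0, 1, 0, 1)
  row 0: subtract 4×row1 = (1, 0, 0, 4)
  row 3: subtract 1×row1 = (0, 0, 4, 2)
step 3: normalize row 2 (÷3) = (0, 0, 1, 1)
  row 3: subtract 4×row2 = (0, 0, 0, 3)
step 4: normalize row 3 (÷3) = (0, 0, 0, 1)
  row 0: subtract 4×row3 = (1, 0, 0, 0)
  row 1: subtract 1×row3 = (0, 1, 0, 0)
  row 2: subtract 1×row3 = (0, 0, 1, 0)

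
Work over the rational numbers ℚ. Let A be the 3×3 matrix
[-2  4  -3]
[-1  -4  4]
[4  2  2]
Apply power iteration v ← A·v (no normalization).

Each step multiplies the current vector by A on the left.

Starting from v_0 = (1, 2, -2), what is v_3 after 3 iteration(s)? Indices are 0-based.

v_0 = (1, 2, -2).
v_1 = A·v_0 = (12, -17, 4).
v_2 = A·v_1 = (-104, 72, 22).
v_3 = A·v_2 = (430, -96, -228).

v_3 = (430, -96, -228)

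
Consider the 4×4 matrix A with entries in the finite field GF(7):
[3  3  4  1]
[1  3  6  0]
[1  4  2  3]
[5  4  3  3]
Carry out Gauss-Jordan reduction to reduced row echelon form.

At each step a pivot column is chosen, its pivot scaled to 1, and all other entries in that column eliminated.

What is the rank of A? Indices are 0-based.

rank = 4

[1] R0 /= 3  ⇒  (1, 1, 6, 5)
     R1 -= 1·R0  ⇒  (0, 2, 0, 2)
     R2 -= 1·R0  ⇒  (0, 3, 3, 5)
     R3 -= 5·R0  ⇒  (0, 6, 1, 6)
[2] R1 /= 2  ⇒  (0, 1, 0, 1)
     R0 -= 1·R1  ⇒  (1, 0, 6, 4)
     R2 -= 3·R1  ⇒  (0, 0, 3, 2)
     R3 -= 6·R1  ⇒  (0, 0, 1, 0)
[3] R2 /= 3  ⇒  (0, 0, 1, 3)
     R0 -= 6·R2  ⇒  (1, 0, 0, 0)
     R3 -= 1·R2  ⇒  (0, 0, 0, 4)
[4] R3 /= 4  ⇒  (0, 0, 0, 1)
     R1 -= 1·R3  ⇒  (0, 1, 0, 0)
     R2 -= 3·R3  ⇒  (0, 0, 1, 0)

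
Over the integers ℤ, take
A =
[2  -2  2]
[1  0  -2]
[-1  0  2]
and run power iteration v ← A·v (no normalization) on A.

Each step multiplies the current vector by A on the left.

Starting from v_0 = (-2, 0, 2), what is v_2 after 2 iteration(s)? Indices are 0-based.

v_0 = (-2, 0, 2).
v_1 = A·v_0 = (0, -6, 6).
v_2 = A·v_1 = (24, -12, 12).

v_2 = (24, -12, 12)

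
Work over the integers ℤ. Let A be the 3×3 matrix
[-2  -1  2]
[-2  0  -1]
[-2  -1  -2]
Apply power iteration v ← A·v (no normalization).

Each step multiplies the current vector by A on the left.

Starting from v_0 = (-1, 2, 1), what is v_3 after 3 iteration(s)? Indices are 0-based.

v_0 = (-1, 2, 1).
v_1 = A·v_0 = (2, 1, -2).
v_2 = A·v_1 = (-9, -2, -1).
v_3 = A·v_2 = (18, 19, 22).

v_3 = (18, 19, 22)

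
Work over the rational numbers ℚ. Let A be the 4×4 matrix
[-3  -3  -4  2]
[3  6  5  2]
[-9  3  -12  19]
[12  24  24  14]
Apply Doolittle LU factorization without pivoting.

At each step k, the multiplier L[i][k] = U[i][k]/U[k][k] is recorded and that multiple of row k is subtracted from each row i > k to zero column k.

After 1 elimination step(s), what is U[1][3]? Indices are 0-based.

k=0: U[0][0]=-3
  eliminate (1,0): mult=-1, new row 1: (0, 3, 1, 4); set L[1][0]=-1
  eliminate (2,0): mult=3, new row 2: (0, 12, 0, 13); set L[2][0]=3
  eliminate (3,0): mult=-4, new row 3: (0, 12, 8, 22); set L[3][0]=-4

U[1][3] = 4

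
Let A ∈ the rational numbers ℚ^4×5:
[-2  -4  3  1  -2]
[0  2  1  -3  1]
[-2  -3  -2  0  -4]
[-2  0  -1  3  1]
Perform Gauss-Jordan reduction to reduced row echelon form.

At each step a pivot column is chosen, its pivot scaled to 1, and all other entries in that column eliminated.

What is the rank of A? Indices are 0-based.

step 1: normalize row 0 (÷-2) = (1, 2, -3/2, -1/2, 1)
  row 2: subtract -2×row0 = (0, 1, -5, -1, -2)
  row 3: subtract -2×row0 = (0, 4, -4, 2, 3)
step 2: normalize row 1 (÷2) = (0, 1, 1/2, -3/2, 1/2)
  row 0: subtract 2×row1 = (1, 0, -5/2, 5/2, 0)
  row 2: subtract 1×row1 = (0, 0, -11/2, 1/2, -5/2)
  row 3: subtract 4×row1 = (0, 0, -6, 8, 1)
step 3: normalize row 2 (÷-11/2) = (0, 0, 1, -1/11, 5/11)
  row 0: subtract -5/2×row2 = (1, 0, 0, 25/11, 25/22)
  row 1: subtract 1/2×row2 = (0, 1, 0, -16/11, 3/11)
  row 3: subtract -6×row2 = (0, 0, 0, 82/11, 41/11)
step 4: normalize row 3 (÷82/11) = (0, 0, 0, 1, 1/2)
  row 0: subtract 25/11×row3 = (1, 0, 0, 0, 0)
  row 1: subtract -16/11×row3 = (0, 1, 0, 0, 1)
  row 2: subtract -1/11×row3 = (0, 0, 1, 0, 1/2)

rank = 4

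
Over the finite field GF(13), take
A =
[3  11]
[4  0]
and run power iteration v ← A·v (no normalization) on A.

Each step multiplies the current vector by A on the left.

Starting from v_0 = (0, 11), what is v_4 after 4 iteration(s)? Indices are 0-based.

v_4 = (7, 3)

v_0 = (0, 11).
v_1 = A·v_0 = (4, 0).
v_2 = A·v_1 = (12, 3).
v_3 = A·v_2 = (4, 9).
v_4 = A·v_3 = (7, 3).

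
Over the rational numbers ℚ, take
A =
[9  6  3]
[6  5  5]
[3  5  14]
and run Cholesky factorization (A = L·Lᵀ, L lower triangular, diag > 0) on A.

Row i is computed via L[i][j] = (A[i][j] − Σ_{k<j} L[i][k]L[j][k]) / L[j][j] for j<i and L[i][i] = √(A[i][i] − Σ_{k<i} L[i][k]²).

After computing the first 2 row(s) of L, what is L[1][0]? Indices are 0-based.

L[1][0] = 2

Step 1: L[0][0] = √(9) = 3.
  L[1][0] = (6) / L[0][0] = 2.
Step 2: L[1][1] = √(1) = 1.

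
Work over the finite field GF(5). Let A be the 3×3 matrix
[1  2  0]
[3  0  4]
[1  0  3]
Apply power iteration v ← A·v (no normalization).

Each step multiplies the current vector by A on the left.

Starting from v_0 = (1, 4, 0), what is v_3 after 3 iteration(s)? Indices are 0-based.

v_3 = (2, 3, 1)

v_0 = (1, 4, 0).
v_1 = A·v_0 = (4, 3, 1).
v_2 = A·v_1 = (0, 1, 2).
v_3 = A·v_2 = (2, 3, 1).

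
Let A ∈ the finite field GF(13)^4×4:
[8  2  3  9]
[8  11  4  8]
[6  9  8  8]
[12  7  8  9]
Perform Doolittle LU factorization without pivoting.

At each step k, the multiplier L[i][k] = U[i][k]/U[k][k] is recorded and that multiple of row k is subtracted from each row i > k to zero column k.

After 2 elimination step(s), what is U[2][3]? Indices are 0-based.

U[2][3] = 1

Step 1: pivot at (0,0) is 8.
  row1 ← row1 − (1)·row0  ⇒  L[1][0]=1, U row1=(0, 9, 1, 12)
  row2 ← row2 − (4)·row0  ⇒  L[2][0]=4, U row2=(0, 1, 9, 11)
  row3 ← row3 − (8)·row0  ⇒  L[3][0]=8, U row3=(0, 4, 10, 2)
Step 2: pivot at (1,1) is 9.
  row2 ← row2 − (3)·row1  ⇒  L[2][1]=3, U row2=(0, 0, 6, 1)
  row3 ← row3 − (12)·row1  ⇒  L[3][1]=12, U row3=(0, 0, 11, 1)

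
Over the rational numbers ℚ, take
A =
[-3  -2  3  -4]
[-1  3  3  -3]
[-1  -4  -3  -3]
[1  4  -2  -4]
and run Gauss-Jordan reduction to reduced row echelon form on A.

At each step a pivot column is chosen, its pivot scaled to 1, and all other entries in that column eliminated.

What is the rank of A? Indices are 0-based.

rank = 4

step 1: normalize row 0 (÷-3) = (1, 2/3, -1, 4/3)
  row 1: subtract -1×row0 = (0, 11/3, 2, -5/3)
  row 2: subtract -1×row0 = (0, -10/3, -4, -5/3)
  row 3: subtract 1×row0 = (0, 10/3, -1, -16/3)
step 2: normalize row 1 (÷11/3) = (0, 1, 6/11, -5/11)
  row 0: subtract 2/3×row1 = (1, 0, -15/11, 18/11)
  row 2: subtract -10/3×row1 = (0, 0, -24/11, -35/11)
  row 3: subtract 10/3×row1 = (0, 0, -31/11, -42/11)
step 3: normalize row 2 (÷-24/11) = (0, 0, 1, 35/24)
  row 0: subtract -15/11×row2 = (1, 0, 0, 29/8)
  row 1: subtract 6/11×row2 = (0, 1, 0, -5/4)
  row 3: subtract -31/11×row2 = (0, 0, 0, 7/24)
step 4: normalize row 3 (÷7/24) = (0, 0, 0, 1)
  row 0: subtract 29/8×row3 = (1, 0, 0, 0)
  row 1: subtract -5/4×row3 = (0, 1, 0, 0)
  row 2: subtract 35/24×row3 = (0, 0, 1, 0)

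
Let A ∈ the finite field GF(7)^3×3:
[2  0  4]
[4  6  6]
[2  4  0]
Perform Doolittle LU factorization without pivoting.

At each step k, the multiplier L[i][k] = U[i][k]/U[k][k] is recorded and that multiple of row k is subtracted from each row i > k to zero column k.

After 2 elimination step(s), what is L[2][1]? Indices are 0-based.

k=0: U[0][0]=2
  eliminate (1,0): mult=2, new row 1: (0, 6, 5); set L[1][0]=2
  eliminate (2,0): mult=1, new row 2: (0, 4, 3); set L[2][0]=1
k=1: U[1][1]=6
  eliminate (2,1): mult=3, new row 2: (0, 0, 2); set L[2][1]=3

L[2][1] = 3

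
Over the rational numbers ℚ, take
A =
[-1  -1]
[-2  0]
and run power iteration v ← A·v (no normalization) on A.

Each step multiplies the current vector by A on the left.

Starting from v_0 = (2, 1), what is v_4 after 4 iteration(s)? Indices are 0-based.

v_0 = (2, 1).
v_1 = A·v_0 = (-3, -4).
v_2 = A·v_1 = (7, 6).
v_3 = A·v_2 = (-13, -14).
v_4 = A·v_3 = (27, 26).

v_4 = (27, 26)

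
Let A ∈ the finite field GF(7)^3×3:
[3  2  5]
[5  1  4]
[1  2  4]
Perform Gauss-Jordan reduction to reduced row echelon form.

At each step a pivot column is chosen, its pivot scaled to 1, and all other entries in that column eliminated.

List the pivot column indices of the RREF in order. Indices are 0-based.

[1] R0 /= 3  ⇒  (1, 3, 4)
     R1 -= 5·R0  ⇒  (0, 0, 5)
     R2 -= 1·R0  ⇒  (0, 6, 0)
[2] R1 <-> R2
[2] R1 /= 6  ⇒  (0, 1, 0)
     R0 -= 3·R1  ⇒  (1, 0, 4)
[3] R2 /= 5  ⇒  (0, 0, 1)
     R0 -= 4·R2  ⇒  (1, 0, 0)

pivot columns: 0, 1, 2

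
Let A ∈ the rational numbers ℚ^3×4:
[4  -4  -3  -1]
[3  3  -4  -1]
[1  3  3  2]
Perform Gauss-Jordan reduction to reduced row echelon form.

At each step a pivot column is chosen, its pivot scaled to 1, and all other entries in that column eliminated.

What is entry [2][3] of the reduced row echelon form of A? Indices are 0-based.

M[2][3] = 29/59

step 1: normalize row 0 (÷4) = (1, -1, -3/4, -1/4)
  row 1: subtract 3×row0 = (0, 6, -7/4, -1/4)
  row 2: subtract 1×row0 = (0, 4, 15/4, 9/4)
step 2: normalize row 1 (÷6) = (0, 1, -7/24, -1/24)
  row 0: subtract -1×row1 = (1, 0, -25/24, -7/24)
  row 2: subtract 4×row1 = (0, 0, 59/12, 29/12)
step 3: normalize row 2 (÷59/12) = (0, 0, 1, 29/59)
  row 0: subtract -25/24×row2 = (1, 0, 0, 13/59)
  row 1: subtract -7/24×row2 = (0, 1, 0, 6/59)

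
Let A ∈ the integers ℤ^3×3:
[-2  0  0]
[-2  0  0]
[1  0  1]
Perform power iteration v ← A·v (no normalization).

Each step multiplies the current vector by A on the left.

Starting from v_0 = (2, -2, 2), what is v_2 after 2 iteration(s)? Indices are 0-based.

v_2 = (8, 8, 0)

v_0 = (2, -2, 2).
v_1 = A·v_0 = (-4, -4, 4).
v_2 = A·v_1 = (8, 8, 0).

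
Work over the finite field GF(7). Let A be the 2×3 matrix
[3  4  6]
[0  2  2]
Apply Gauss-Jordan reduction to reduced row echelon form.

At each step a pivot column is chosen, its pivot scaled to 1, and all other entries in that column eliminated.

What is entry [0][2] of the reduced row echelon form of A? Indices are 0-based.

[1] R0 /= 3  ⇒  (1, 6, 2)
[2] R1 /= 2  ⇒  (0, 1, 1)
     R0 -= 6·R1  ⇒  (1, 0, 3)

M[0][2] = 3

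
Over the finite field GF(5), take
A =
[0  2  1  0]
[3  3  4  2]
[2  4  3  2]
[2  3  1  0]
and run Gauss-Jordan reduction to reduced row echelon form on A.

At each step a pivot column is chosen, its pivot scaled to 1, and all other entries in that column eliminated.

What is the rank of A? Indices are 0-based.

rank = 4

step 1: exchange rows 0,1
step 1: normalize row 0 (÷3) = (1, 1, 3, 4)
  row 2: subtract 2×row0 = (0, 2, 2, 4)
  row 3: subtract 2×row0 = (0, 1, 0, 2)
step 2: normalize row 1 (÷2) = (0, 1, 3, 0)
  row 0: subtract 1×row1 = (1, 0, 0, 4)
  row 2: subtract 2×row1 = (0, 0, 1, 4)
  row 3: subtract 1×row1 = (0, 0, 2, 2)
step 3: normalize row 2 (÷1) = (0, 0, 1, 4)
  row 1: subtract 3×row2 = (0, 1, 0, 3)
  row 3: subtract 2×row2 = (0, 0, 0, 4)
step 4: normalize row 3 (÷4) = (0, 0, 0, 1)
  row 0: subtract 4×row3 = (1, 0, 0, 0)
  row 1: subtract 3×row3 = (0, 1, 0, 0)
  row 2: subtract 4×row3 = (0, 0, 1, 0)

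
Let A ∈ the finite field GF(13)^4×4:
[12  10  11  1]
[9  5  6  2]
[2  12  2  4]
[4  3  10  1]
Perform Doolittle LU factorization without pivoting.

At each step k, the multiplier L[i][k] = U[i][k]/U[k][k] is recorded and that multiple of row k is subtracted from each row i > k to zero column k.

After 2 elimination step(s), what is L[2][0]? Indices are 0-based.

L[2][0] = 11

Step 1: pivot at (0,0) is 12.
  row1 ← row1 − (4)·row0  ⇒  L[1][0]=4, U row1=(0, 4, 1, 11)
  row2 ← row2 − (11)·row0  ⇒  L[2][0]=11, U row2=(0, 6, 11, 6)
  row3 ← row3 − (9)·row0  ⇒  L[3][0]=9, U row3=(0, 4, 2, 5)
Step 2: pivot at (1,1) is 4.
  row2 ← row2 − (8)·row1  ⇒  L[2][1]=8, U row2=(0, 0, 3, 9)
  row3 ← row3 − (1)·row1  ⇒  L[3][1]=1, U row3=(0, 0, 1, 7)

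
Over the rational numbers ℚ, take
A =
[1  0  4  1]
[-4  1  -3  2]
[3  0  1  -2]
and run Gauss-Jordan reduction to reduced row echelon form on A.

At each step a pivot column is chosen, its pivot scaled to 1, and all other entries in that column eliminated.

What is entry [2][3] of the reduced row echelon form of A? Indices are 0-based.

[1] R0 /= 1  ⇒  (1, 0, 4, 1)
     R1 -= -4·R0  ⇒  (0, 1, 13, 6)
     R2 -= 3·R0  ⇒  (0, 0, -11, -5)
[2] R1 /= 1  ⇒  (0, 1, 13, 6)
[3] R2 /= -11  ⇒  (0, 0, 1, 5/11)
     R0 -= 4·R2  ⇒  (1, 0, 0, -9/11)
     R1 -= 13·R2  ⇒  (0, 1, 0, 1/11)

M[2][3] = 5/11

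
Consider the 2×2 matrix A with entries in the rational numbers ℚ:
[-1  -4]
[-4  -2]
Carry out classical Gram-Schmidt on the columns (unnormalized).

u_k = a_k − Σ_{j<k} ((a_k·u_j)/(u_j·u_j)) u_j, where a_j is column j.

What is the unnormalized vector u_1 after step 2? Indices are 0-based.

Step 1: u_0 = a_0 = (-1, -4).
Step 2: u_1 = a_1 − (12/17)·u_0 = (-56/17, 14/17).

u_1 = (-56/17, 14/17)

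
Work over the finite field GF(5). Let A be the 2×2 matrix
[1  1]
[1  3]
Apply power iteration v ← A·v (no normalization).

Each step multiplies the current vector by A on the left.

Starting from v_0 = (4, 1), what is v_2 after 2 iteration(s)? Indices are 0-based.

v_2 = (2, 1)

v_0 = (4, 1).
v_1 = A·v_0 = (0, 2).
v_2 = A·v_1 = (2, 1).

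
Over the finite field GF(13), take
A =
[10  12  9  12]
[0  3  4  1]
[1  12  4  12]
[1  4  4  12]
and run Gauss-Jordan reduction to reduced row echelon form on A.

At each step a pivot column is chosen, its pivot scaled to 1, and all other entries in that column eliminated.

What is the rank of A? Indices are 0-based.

pivot(0,0)=10: scale R0 → (1, 9, 10, 9)
  clear (2,0): R2 −= (1)R0 → (0, 3, 7, 3)
  clear (3,0): R3 −= (1)R0 → (0, 8, 7, 3)
pivot(1,1)=3: scale R1 → (0, 1, 10, 9)
  clear (0,1): R0 −= (9)R1 → (1, 0, 11, 6)
  clear (2,1): R2 −= (3)R1 → (0, 0, 3, 2)
  clear (3,1): R3 −= (8)R1 → (0, 0, 5, 9)
pivot(2,2)=3: scale R2 → (0, 0, 1, 5)
  clear (0,2): R0 −= (11)R2 → (1, 0, 0, 3)
  clear (1,2): R1 −= (10)R2 → (0, 1, 0, 11)
  clear (3,2): R3 −= (5)R2 → (0, 0, 0, 10)
pivot(3,3)=10: scale R3 → (0, 0, 0, 1)
  clear (0,3): R0 −= (3)R3 → (1, 0, 0, 0)
  clear (1,3): R1 −= (11)R3 → (0, 1, 0, 0)
  clear (2,3): R2 −= (5)R3 → (0, 0, 1, 0)

rank = 4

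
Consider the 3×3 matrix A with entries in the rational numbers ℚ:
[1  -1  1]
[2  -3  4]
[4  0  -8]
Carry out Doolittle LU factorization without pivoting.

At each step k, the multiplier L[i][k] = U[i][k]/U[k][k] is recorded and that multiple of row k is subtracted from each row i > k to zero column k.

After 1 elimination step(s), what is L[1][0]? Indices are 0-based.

L[1][0] = 2

k=0: U[0][0]=1
  eliminate (1,0): mult=2, new row 1: (0, -1, 2); set L[1][0]=2
  eliminate (2,0): mult=4, new row 2: (0, 4, -12); set L[2][0]=4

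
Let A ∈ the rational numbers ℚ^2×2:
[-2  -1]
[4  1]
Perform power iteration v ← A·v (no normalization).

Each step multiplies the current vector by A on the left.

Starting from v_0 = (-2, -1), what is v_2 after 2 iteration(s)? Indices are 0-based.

v_2 = (-1, 11)

v_0 = (-2, -1).
v_1 = A·v_0 = (5, -9).
v_2 = A·v_1 = (-1, 11).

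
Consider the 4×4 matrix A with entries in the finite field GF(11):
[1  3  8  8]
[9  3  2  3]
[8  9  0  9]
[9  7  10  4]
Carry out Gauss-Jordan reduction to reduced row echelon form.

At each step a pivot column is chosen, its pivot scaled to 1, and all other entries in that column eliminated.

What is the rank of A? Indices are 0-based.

rank = 4

step 1: normalize row 0 (÷1) = (1, 3, 8, 8)
  row 1: subtract 9×row0 = (0, 9, 7, 8)
  row 2: subtract 8×row0 = (0, 7, 2, 0)
  row 3: subtract 9×row0 = (0, 2, 4, 9)
step 2: normalize row 1 (÷9) = (0, 1, 2, 7)
  row 0: subtract 3×row1 = (1, 0, 2, 9)
  row 2: subtract 7×row1 = (0, 0, 10, 6)
  row 3: subtract 2×row1 = (0, 0, 0, 6)
step 3: normalize row 2 (÷10) = (0, 0, 1, 5)
  row 0: subtract 2×row2 = (1, 0, 0, 10)
  row 1: subtract 2×row2 = (0, 1, 0, 8)
step 4: normalize row 3 (÷6) = (0, 0, 0, 1)
  row 0: subtract 10×row3 = (1, 0, 0, 0)
  row 1: subtract 8×row3 = (0, 1, 0, 0)
  row 2: subtract 5×row3 = (0, 0, 1, 0)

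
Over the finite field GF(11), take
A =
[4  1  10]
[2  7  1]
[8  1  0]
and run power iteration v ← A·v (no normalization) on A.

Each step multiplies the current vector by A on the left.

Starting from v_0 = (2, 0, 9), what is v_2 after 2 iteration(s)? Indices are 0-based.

v_0 = (2, 0, 9).
v_1 = A·v_0 = (10, 2, 5).
v_2 = A·v_1 = (4, 6, 5).

v_2 = (4, 6, 5)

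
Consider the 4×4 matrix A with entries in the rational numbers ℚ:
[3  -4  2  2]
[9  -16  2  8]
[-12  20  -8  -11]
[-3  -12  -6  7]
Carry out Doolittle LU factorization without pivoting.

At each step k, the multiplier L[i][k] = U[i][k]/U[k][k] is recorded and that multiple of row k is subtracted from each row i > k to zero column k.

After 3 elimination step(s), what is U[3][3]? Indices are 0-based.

[col 0] pivot 3
  R1 -= 3*R0 → (0, -4, -4, 2)  (L[1][0] := 3)
  R2 -= -4*R0 → (0, 4, 0, -3)  (L[2][0] := -4)
  R3 -= -1*R0 → (0, -16, -4, 9)  (L[3][0] := -1)
[col 1] pivot -4
  R2 -= -1*R1 → (0, 0, -4, -1)  (L[2][1] := -1)
  R3 -= 4*R1 → (0, 0, 12, 1)  (L[3][1] := 4)
[col 2] pivot -4
  R3 -= -3*R2 → (0, 0, 0, -2)  (L[3][2] := -3)

U[3][3] = -2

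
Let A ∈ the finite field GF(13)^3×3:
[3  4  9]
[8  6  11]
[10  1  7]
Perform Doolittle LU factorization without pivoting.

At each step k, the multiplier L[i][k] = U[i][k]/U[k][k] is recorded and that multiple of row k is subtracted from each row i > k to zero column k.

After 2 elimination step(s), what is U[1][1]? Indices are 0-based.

Step 1: pivot at (0,0) is 3.
  row1 ← row1 − (7)·row0  ⇒  L[1][0]=7, U row1=(0, 4, 0)
  row2 ← row2 − (12)·row0  ⇒  L[2][0]=12, U row2=(0, 5, 3)
Step 2: pivot at (1,1) is 4.
  row2 ← row2 − (11)·row1  ⇒  L[2][1]=11, U row2=(0, 0, 3)

U[1][1] = 4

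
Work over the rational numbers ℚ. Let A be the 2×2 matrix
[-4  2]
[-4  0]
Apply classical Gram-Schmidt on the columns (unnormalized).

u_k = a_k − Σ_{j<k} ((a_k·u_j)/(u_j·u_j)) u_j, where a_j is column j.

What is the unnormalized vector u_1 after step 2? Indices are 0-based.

Step 1: u_0 = a_0 = (-4, -4).
Step 2: u_1 = a_1 − (-1/4)·u_0 = (1, -1).

u_1 = (1, -1)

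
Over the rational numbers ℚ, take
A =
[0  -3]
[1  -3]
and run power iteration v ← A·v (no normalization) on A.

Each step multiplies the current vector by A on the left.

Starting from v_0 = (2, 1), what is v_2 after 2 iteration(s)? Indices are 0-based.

v_2 = (3, 0)

v_0 = (2, 1).
v_1 = A·v_0 = (-3, -1).
v_2 = A·v_1 = (3, 0).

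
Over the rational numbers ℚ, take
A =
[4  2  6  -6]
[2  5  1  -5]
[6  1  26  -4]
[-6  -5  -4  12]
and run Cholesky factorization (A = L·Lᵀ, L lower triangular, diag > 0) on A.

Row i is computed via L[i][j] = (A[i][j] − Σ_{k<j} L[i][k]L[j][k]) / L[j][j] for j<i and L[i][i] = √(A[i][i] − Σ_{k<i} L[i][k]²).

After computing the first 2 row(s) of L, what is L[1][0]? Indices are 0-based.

Step 1: L[0][0] = √(4) = 2.
  L[1][0] = (2) / L[0][0] = 1.
Step 2: L[1][1] = √(4) = 2.

L[1][0] = 1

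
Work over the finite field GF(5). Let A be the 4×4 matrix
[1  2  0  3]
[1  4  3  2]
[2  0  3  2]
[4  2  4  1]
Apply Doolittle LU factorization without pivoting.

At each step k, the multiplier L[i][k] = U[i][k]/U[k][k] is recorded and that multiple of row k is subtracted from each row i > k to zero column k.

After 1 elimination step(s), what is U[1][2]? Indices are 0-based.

[col 0] pivot 1
  R1 -= 1*R0 → (0, 2, 3, 4)  (L[1][0] := 1)
  R2 -= 2*R0 → (0, 1, 3, 1)  (L[2][0] := 2)
  R3 -= 4*R0 → (0, 4, 4, 4)  (L[3][0] := 4)

U[1][2] = 3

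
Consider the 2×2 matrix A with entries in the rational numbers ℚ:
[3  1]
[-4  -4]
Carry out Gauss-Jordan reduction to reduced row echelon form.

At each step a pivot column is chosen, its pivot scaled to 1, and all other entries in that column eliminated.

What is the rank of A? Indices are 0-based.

pivot(0,0)=3: scale R0 → (1, 1/3)
  clear (1,0): R1 −= (-4)R0 → (0, -8/3)
pivot(1,1)=-8/3: scale R1 → (0, 1)
  clear (0,1): R0 −= (1/3)R1 → (1, 0)

rank = 2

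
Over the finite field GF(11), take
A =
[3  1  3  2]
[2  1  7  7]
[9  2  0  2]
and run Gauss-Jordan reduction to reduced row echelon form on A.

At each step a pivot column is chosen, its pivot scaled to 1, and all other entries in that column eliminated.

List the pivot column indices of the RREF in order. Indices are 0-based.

pivot columns: 0, 1, 2

pivot(0,0)=3: scale R0 → (1, 4, 1, 8)
  clear (1,0): R1 −= (2)R0 → (0, 4, 5, 2)
  clear (2,0): R2 −= (9)R0 → (0, 10, 2, 7)
pivot(1,1)=4: scale R1 → (0, 1, 4, 6)
  clear (0,1): R0 −= (4)R1 → (1, 0, 7, 6)
  clear (2,1): R2 −= (10)R1 → (0, 0, 6, 2)
pivot(2,2)=6: scale R2 → (0, 0, 1, 4)
  clear (0,2): R0 −= (7)R2 → (1, 0, 0, 0)
  clear (1,2): R1 −= (4)R2 → (0, 1, 0, 1)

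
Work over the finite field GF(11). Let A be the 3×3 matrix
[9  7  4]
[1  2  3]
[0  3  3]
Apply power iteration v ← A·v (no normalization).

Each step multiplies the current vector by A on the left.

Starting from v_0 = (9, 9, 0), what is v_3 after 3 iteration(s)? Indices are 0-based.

v_3 = (9, 8, 3)

v_0 = (9, 9, 0).
v_1 = A·v_0 = (1, 5, 5).
v_2 = A·v_1 = (9, 4, 8).
v_3 = A·v_2 = (9, 8, 3).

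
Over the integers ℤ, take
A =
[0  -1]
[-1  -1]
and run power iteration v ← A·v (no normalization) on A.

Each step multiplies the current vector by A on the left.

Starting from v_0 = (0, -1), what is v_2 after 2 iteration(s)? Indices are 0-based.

v_2 = (-1, -2)

v_0 = (0, -1).
v_1 = A·v_0 = (1, 1).
v_2 = A·v_1 = (-1, -2).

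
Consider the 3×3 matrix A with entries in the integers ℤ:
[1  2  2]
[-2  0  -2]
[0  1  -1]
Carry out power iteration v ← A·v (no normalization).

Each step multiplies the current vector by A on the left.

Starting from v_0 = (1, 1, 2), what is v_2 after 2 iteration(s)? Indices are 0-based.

v_2 = (-7, -12, -5)

v_0 = (1, 1, 2).
v_1 = A·v_0 = (7, -6, -1).
v_2 = A·v_1 = (-7, -12, -5).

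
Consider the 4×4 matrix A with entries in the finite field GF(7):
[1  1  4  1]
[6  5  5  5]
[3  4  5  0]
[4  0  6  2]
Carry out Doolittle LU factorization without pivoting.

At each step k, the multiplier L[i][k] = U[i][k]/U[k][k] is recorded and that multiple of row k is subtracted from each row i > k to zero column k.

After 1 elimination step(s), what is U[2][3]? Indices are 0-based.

Step 1: pivot at (0,0) is 1.
  row1 ← row1 − (6)·row0  ⇒  L[1][0]=6, U row1=(0, 6, 2, 6)
  row2 ← row2 − (3)·row0  ⇒  L[2][0]=3, U row2=(0, 1, 0, 4)
  row3 ← row3 − (4)·row0  ⇒  L[3][0]=4, U row3=(0, 3, 4, 5)

U[2][3] = 4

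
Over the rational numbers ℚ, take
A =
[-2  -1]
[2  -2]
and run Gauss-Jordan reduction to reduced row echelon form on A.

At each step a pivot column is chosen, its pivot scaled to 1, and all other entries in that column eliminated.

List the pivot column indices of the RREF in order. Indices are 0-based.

pivot(0,0)=-2: scale R0 → (1, 1/2)
  clear (1,0): R1 −= (2)R0 → (0, -3)
pivot(1,1)=-3: scale R1 → (0, 1)
  clear (0,1): R0 −= (1/2)R1 → (1, 0)

pivot columns: 0, 1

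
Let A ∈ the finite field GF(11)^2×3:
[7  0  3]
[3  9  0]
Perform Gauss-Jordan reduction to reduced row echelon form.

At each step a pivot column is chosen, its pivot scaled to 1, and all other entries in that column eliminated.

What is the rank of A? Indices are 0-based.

step 1: normalize row 0 (÷7) = (1, 0, 2)
  row 1: subtract 3×row0 = (0, 9, 5)
step 2: normalize row 1 (÷9) = (0, 1, 3)

rank = 2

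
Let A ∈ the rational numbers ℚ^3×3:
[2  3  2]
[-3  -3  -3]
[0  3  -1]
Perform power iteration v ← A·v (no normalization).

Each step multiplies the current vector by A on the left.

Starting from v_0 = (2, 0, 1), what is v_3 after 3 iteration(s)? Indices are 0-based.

v_0 = (2, 0, 1).
v_1 = A·v_0 = (6, -9, -1).
v_2 = A·v_1 = (-17, 12, -26).
v_3 = A·v_2 = (-50, 93, 62).

v_3 = (-50, 93, 62)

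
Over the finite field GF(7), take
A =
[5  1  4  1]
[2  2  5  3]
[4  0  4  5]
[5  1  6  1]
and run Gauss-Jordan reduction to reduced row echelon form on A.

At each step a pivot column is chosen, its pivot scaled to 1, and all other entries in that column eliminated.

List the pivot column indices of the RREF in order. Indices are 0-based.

pivot columns: 0, 1, 2, 3

[1] R0 /= 5  ⇒  (1, 3, 5, 3)
     R1 -= 2·R0  ⇒  (0, 3, 2, 4)
     R2 -= 4·R0  ⇒  (0, 2, 5, 0)
     R3 -= 5·R0  ⇒  (0, 0, 2, 0)
[2] R1 /= 3  ⇒  (0, 1, 3, 6)
     R0 -= 3·R1  ⇒  (1, 0, 3, 6)
     R2 -= 2·R1  ⇒  (0, 0, 6, 2)
[3] R2 /= 6  ⇒  (0, 0, 1, 5)
     R0 -= 3·R2  ⇒  (1, 0, 0, 5)
     R1 -= 3·R2  ⇒  (0, 1, 0, 5)
     R3 -= 2·R2  ⇒  (0, 0, 0, 4)
[4] R3 /= 4  ⇒  (0, 0, 0, 1)
     R0 -= 5·R3  ⇒  (1, 0, 0, 0)
     R1 -= 5·R3  ⇒  (0, 1, 0, 0)
     R2 -= 5·R3  ⇒  (0, 0, 1, 0)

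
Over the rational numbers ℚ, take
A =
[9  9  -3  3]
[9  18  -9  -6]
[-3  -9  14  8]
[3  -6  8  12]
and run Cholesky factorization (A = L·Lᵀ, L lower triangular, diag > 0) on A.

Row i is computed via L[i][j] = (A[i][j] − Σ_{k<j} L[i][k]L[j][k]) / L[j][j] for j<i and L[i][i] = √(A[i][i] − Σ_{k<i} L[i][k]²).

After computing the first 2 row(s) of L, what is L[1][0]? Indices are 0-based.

Step 1: L[0][0] = √(9) = 3.
  L[1][0] = (9) / L[0][0] = 3.
Step 2: L[1][1] = √(9) = 3.

L[1][0] = 3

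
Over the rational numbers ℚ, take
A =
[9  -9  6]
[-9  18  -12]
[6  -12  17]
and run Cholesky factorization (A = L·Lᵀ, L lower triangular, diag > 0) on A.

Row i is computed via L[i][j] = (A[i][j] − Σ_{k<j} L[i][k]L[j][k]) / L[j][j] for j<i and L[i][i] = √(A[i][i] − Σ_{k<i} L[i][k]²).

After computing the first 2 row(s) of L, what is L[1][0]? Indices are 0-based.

Step 1: L[0][0] = √(9) = 3.
  L[1][0] = (-9) / L[0][0] = -3.
Step 2: L[1][1] = √(9) = 3.

L[1][0] = -3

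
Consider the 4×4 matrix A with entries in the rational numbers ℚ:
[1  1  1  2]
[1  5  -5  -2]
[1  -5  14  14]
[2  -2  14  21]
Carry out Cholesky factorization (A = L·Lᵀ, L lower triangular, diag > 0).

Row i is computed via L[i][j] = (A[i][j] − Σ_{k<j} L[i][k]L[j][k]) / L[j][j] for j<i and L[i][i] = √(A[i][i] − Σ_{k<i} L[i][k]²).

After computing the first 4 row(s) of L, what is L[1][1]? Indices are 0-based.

L[1][1] = 2

Step 1: L[0][0] = √(1) = 1.
  L[1][0] = (1) / L[0][0] = 1.
Step 2: L[1][1] = √(4) = 2.
  L[2][0] = (1) / L[0][0] = 1.
  L[2][1] = (-6) / L[1][1] = -3.
Step 3: L[2][2] = √(4) = 2.
  L[3][0] = (2) / L[0][0] = 2.
  L[3][1] = (-4) / L[1][1] = -2.
  L[3][2] = (6) / L[2][2] = 3.
Step 4: L[3][3] = √(4) = 2.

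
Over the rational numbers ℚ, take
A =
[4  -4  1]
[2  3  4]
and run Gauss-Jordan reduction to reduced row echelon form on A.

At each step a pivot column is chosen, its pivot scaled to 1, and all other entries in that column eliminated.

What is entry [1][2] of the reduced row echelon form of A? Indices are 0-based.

M[1][2] = 7/10

pivot(0,0)=4: scale R0 → (1, -1, 1/4)
  clear (1,0): R1 −= (2)R0 → (0, 5, 7/2)
pivot(1,1)=5: scale R1 → (0, 1, 7/10)
  clear (0,1): R0 −= (-1)R1 → (1, 0, 19/20)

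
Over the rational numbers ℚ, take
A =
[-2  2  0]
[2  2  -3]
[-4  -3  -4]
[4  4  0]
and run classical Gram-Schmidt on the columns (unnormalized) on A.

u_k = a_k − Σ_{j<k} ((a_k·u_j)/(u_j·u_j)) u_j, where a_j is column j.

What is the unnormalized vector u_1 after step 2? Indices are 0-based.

Step 1: u_0 = a_0 = (-2, 2, -4, 4).
Step 2: u_1 = a_1 − (7/10)·u_0 = (17/5, 3/5, -1/5, 6/5).

u_1 = (17/5, 3/5, -1/5, 6/5)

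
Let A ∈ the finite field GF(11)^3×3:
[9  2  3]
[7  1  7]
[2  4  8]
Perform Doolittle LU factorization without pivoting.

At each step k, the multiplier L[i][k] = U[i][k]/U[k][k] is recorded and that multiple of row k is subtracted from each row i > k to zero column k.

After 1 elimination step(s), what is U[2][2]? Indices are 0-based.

U[2][2] = 0

[col 0] pivot 9
  R1 -= 2*R0 → (0, 8, 1)  (L[1][0] := 2)
  R2 -= 10*R0 → (0, 6, 0)  (L[2][0] := 10)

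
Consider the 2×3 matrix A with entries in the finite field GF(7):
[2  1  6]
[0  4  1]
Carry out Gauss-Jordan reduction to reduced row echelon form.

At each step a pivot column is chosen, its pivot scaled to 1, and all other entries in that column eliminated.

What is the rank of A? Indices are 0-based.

rank = 2

pivot(0,0)=2: scale R0 → (1, 4, 3)
pivot(1,1)=4: scale R1 → (0, 1, 2)
  clear (0,1): R0 −= (4)R1 → (1, 0, 2)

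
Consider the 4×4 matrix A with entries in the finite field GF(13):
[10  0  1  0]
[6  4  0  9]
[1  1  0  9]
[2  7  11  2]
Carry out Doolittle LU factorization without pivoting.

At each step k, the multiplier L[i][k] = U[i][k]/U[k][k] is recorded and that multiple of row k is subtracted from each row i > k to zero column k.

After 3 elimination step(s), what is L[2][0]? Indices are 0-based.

k=0: U[0][0]=10
  eliminate (1,0): mult=11, new row 1: (0, 4, 2, 9); set L[1][0]=11
  eliminate (2,0): mult=4, new row 2: (0, 1, 9, 9); set L[2][0]=4
  eliminate (3,0): mult=8, new row 3: (0, 7, 3, 2); set L[3][0]=8
k=1: U[1][1]=4
  eliminate (2,1): mult=10, new row 2: (0, 0, 2, 10); set L[2][1]=10
  eliminate (3,1): mult=5, new row 3: (0, 0, 6, 9); set L[3][1]=5
k=2: U[2][2]=2
  eliminate (3,2): mult=3, new row 3: (0, 0, 0, 5); set L[3][2]=3

L[2][0] = 4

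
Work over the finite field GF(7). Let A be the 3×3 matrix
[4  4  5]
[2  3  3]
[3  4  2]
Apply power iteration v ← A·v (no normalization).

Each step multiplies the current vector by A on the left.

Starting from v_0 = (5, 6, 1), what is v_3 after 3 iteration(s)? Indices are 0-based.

v_3 = (4, 6, 2)

v_0 = (5, 6, 1).
v_1 = A·v_0 = (0, 3, 6).
v_2 = A·v_1 = (0, 6, 3).
v_3 = A·v_2 = (4, 6, 2).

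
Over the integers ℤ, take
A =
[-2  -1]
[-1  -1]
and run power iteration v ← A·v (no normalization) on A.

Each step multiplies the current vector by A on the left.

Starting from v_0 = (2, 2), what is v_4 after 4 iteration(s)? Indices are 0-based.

v_4 = (110, 68)

v_0 = (2, 2).
v_1 = A·v_0 = (-6, -4).
v_2 = A·v_1 = (16, 10).
v_3 = A·v_2 = (-42, -26).
v_4 = A·v_3 = (110, 68).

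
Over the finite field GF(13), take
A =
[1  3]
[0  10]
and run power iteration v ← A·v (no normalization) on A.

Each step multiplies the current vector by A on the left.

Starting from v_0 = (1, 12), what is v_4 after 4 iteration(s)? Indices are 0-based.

v_0 = (1, 12).
v_1 = A·v_0 = (11, 3).
v_2 = A·v_1 = (7, 4).
v_3 = A·v_2 = (6, 1).
v_4 = A·v_3 = (9, 10).

v_4 = (9, 10)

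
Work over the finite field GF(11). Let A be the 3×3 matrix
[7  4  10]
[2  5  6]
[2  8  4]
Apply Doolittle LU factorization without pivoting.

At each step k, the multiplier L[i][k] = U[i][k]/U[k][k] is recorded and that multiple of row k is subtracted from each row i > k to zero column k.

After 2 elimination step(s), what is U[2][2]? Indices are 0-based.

k=0: U[0][0]=7
  eliminate (1,0): mult=5, new row 1: (0, 7, 0); set L[1][0]=5
  eliminate (2,0): mult=5, new row 2: (0, 10, 9); set L[2][0]=5
k=1: U[1][1]=7
  eliminate (2,1): mult=3, new row 2: (0, 0, 9); set L[2][1]=3

U[2][2] = 9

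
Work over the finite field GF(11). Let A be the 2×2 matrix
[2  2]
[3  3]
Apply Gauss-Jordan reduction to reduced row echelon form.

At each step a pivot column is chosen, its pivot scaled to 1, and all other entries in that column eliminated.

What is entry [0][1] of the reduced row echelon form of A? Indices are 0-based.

step 1: normalize row 0 (÷2) = (1, 1)
  row 1: subtract 3×row0 = (0, 0)
skip col 1 (zero from row 1)

M[0][1] = 1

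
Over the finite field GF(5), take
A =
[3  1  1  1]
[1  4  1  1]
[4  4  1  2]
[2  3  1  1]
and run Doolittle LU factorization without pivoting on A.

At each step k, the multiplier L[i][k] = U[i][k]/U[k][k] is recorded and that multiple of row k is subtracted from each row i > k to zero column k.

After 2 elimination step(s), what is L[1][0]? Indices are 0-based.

L[1][0] = 2

[col 0] pivot 3
  R1 -= 2*R0 → (0, 2, 4, 4)  (L[1][0] := 2)
  R2 -= 3*R0 → (0, 1, 3, 4)  (L[2][0] := 3)
  R3 -= 4*R0 → (0, 4, 2, 2)  (L[3][0] := 4)
[col 1] pivot 2
  R2 -= 3*R1 → (0, 0, 1, 2)  (L[2][1] := 3)
  R3 -= 2*R1 → (0, 0, 4, 4)  (L[3][1] := 2)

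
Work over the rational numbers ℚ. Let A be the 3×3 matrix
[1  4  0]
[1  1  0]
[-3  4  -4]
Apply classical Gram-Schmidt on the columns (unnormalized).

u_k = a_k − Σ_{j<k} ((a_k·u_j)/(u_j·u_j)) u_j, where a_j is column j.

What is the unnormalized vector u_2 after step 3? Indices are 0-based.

Step 1: u_0 = a_0 = (1, 1, -3).
Step 2: u_1 = a_1 − (-7/11)·u_0 = (51/11, 18/11, 23/11).
Step 3: u_2 = a_2 − (12/11)·u_0 − (-46/157)·u_1 = (42/157, -96/157, -18/157).

u_2 = (42/157, -96/157, -18/157)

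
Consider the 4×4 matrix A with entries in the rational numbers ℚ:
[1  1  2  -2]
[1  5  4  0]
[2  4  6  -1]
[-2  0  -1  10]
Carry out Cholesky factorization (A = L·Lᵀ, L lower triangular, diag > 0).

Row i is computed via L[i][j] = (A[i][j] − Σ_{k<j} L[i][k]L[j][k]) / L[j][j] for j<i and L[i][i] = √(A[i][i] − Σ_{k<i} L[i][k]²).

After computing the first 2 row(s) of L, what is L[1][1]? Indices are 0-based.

L[1][1] = 2

Step 1: L[0][0] = √(1) = 1.
  L[1][0] = (1) / L[0][0] = 1.
Step 2: L[1][1] = √(4) = 2.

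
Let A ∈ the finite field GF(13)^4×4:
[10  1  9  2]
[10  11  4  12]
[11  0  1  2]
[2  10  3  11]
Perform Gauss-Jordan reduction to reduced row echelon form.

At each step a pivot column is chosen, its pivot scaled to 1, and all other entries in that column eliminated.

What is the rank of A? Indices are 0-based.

rank = 4

step 1: normalize row 0 (÷10) = (1, 4, 10, 8)
  row 1: subtract 10×row0 = (0, 10, 8, 10)
  row 2: subtract 11×row0 = (0, 8, 8, 5)
  row 3: subtract 2×row0 = (0, 2, 9, 8)
step 2: normalize row 1 (÷10) = (0, 1, 6, 1)
  row 0: subtract 4×row1 = (1, 0, 12, 4)
  row 2: subtract 8×row1 = (0, 0, 12, 10)
  row 3: subtract 2×row1 = (0, 0, 10, 6)
step 3: normalize row 2 (÷12) = (0, 0, 1, 3)
  row 0: subtract 12×row2 = (1, 0, 0, 7)
  row 1: subtract 6×row2 = (0, 1, 0, 9)
  row 3: subtract 10×row2 = (0, 0, 0, 2)
step 4: normalize row 3 (÷2) = (0, 0, 0, 1)
  row 0: subtract 7×row3 = (1, 0, 0, 0)
  row 1: subtract 9×row3 = (0, 1, 0, 0)
  row 2: subtract 3×row3 = (0, 0, 1, 0)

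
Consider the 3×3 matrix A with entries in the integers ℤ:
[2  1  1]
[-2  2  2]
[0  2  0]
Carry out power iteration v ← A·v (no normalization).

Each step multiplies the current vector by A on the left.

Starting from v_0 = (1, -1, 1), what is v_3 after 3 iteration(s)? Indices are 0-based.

v_0 = (1, -1, 1).
v_1 = A·v_0 = (2, -2, -2).
v_2 = A·v_1 = (0, -12, -4).
v_3 = A·v_2 = (-16, -32, -24).

v_3 = (-16, -32, -24)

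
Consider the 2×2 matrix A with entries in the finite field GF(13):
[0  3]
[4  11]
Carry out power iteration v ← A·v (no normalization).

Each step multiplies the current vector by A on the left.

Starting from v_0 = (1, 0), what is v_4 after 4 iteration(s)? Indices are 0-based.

v_4 = (10, 10)

v_0 = (1, 0).
v_1 = A·v_0 = (0, 4).
v_2 = A·v_1 = (12, 5).
v_3 = A·v_2 = (2, 12).
v_4 = A·v_3 = (10, 10).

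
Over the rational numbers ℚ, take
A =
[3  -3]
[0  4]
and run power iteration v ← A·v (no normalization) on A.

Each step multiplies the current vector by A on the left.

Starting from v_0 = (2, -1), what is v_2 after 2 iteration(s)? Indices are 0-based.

v_0 = (2, -1).
v_1 = A·v_0 = (9, -4).
v_2 = A·v_1 = (39, -16).

v_2 = (39, -16)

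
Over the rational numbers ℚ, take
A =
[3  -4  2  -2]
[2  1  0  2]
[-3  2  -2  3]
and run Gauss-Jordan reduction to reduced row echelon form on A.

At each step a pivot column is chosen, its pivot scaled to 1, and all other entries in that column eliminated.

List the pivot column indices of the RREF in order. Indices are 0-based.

pivot(0,0)=3: scale R0 → (1, -4/3, 2/3, -2/3)
  clear (1,0): R1 −= (2)R0 → (0, 11/3, -4/3, 10/3)
  clear (2,0): R2 −= (-3)R0 → (0, -2, 0, 1)
pivot(1,1)=11/3: scale R1 → (0, 1, -4/11, 10/11)
  clear (0,1): R0 −= (-4/3)R1 → (1, 0, 2/11, 6/11)
  clear (2,1): R2 −= (-2)R1 → (0, 0, -8/11, 31/11)
pivot(2,2)=-8/11: scale R2 → (0, 0, 1, -31/8)
  clear (0,2): R0 −= (2/11)R2 → (1, 0, 0, 5/4)
  clear (1,2): R1 −= (-4/11)R2 → (0, 1, 0, -1/2)

pivot columns: 0, 1, 2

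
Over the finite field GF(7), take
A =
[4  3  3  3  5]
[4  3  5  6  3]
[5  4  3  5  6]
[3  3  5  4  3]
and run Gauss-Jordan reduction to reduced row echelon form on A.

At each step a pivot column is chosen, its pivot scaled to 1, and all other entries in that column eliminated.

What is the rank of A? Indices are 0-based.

[1] R0 /= 4  ⇒  (1, 6, 6, 6, 3)
     R1 -= 4·R0  ⇒  (0, 0, 2, 3, 5)
     R2 -= 5·R0  ⇒  (0, 2, 1, 3, 5)
     R3 -= 3·R0  ⇒  (0, 6, 1, 0, 1)
[2] R1 <-> R2
[2] R1 /= 2  ⇒  (0, 1, 4, 5, 6)
     R0 -= 6·R1  ⇒  (1, 0, 3, 4, 2)
     R3 -= 6·R1  ⇒  (0, 0, 5, 5, 0)
[3] R2 /= 2  ⇒  (0, 0, 1, 5, 6)
     R0 -= 3·R2  ⇒  (1, 0, 0, 3, 5)
     R1 -= 4·R2  ⇒  (0, 1, 0, 6, 3)
     R3 -= 5·R2  ⇒  (0, 0, 0, 1, 5)
[4] R3 /= 1  ⇒  (0, 0, 0, 1, 5)
     R0 -= 3·R3  ⇒  (1, 0, 0, 0, 4)
     R1 -= 6·R3  ⇒  (0, 1, 0, 0, 1)
     R2 -= 5·R3  ⇒  (0, 0, 1, 0, 2)

rank = 4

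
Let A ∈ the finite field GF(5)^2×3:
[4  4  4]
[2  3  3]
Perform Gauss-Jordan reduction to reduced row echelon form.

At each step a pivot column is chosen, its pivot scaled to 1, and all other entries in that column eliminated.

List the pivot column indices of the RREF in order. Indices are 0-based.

[1] R0 /= 4  ⇒  (1, 1, 1)
     R1 -= 2·R0  ⇒  (0, 1, 1)
[2] R1 /= 1  ⇒  (0, 1, 1)
     R0 -= 1·R1  ⇒  (1, 0, 0)

pivot columns: 0, 1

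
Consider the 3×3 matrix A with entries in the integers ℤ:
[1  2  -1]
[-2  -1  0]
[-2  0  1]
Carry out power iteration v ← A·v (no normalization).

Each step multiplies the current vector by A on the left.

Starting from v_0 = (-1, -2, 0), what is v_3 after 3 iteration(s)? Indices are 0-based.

v_0 = (-1, -2, 0).
v_1 = A·v_0 = (-5, 4, 2).
v_2 = A·v_1 = (1, 6, 12).
v_3 = A·v_2 = (1, -8, 10).

v_3 = (1, -8, 10)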